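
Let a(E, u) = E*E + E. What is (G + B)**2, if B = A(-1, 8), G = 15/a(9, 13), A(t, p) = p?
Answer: 2401/36 ≈ 66.694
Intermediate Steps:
a(E, u) = E + E**2 (a(E, u) = E**2 + E = E + E**2)
G = 1/6 (G = 15/((9*(1 + 9))) = 15/((9*10)) = 15/90 = 15*(1/90) = 1/6 ≈ 0.16667)
B = 8
(G + B)**2 = (1/6 + 8)**2 = (49/6)**2 = 2401/36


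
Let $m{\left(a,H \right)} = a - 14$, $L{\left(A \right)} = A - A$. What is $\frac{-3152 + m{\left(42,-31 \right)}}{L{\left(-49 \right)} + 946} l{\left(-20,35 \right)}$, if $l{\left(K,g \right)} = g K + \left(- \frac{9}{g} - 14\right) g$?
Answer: $\frac{170258}{43} \approx 3959.5$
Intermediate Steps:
$L{\left(A \right)} = 0$
$l{\left(K,g \right)} = K g + g \left(-14 - \frac{9}{g}\right)$ ($l{\left(K,g \right)} = K g + \left(- \frac{9}{g} - 14\right) g = K g + \left(-14 - \frac{9}{g}\right) g = K g + g \left(-14 - \frac{9}{g}\right)$)
$m{\left(a,H \right)} = -14 + a$
$\frac{-3152 + m{\left(42,-31 \right)}}{L{\left(-49 \right)} + 946} l{\left(-20,35 \right)} = \frac{-3152 + \left(-14 + 42\right)}{0 + 946} \left(-9 - 490 - 700\right) = \frac{-3152 + 28}{946} \left(-9 - 490 - 700\right) = \left(-3124\right) \frac{1}{946} \left(-1199\right) = \left(- \frac{142}{43}\right) \left(-1199\right) = \frac{170258}{43}$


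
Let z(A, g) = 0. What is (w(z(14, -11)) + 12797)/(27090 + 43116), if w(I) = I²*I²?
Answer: 12797/70206 ≈ 0.18228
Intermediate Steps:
w(I) = I⁴
(w(z(14, -11)) + 12797)/(27090 + 43116) = (0⁴ + 12797)/(27090 + 43116) = (0 + 12797)/70206 = 12797*(1/70206) = 12797/70206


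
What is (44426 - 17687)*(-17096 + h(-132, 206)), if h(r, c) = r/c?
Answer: -47086149006/103 ≈ -4.5715e+8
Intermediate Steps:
(44426 - 17687)*(-17096 + h(-132, 206)) = (44426 - 17687)*(-17096 - 132/206) = 26739*(-17096 - 132*1/206) = 26739*(-17096 - 66/103) = 26739*(-1760954/103) = -47086149006/103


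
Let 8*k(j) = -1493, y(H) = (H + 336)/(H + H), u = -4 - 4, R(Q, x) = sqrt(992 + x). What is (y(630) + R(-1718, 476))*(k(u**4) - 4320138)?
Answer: -794939731/240 - 34562597*sqrt(367)/4 ≈ -1.6884e+8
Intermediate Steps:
u = -8
y(H) = (336 + H)/(2*H) (y(H) = (336 + H)/((2*H)) = (336 + H)*(1/(2*H)) = (336 + H)/(2*H))
k(j) = -1493/8 (k(j) = (1/8)*(-1493) = -1493/8)
(y(630) + R(-1718, 476))*(k(u**4) - 4320138) = ((1/2)*(336 + 630)/630 + sqrt(992 + 476))*(-1493/8 - 4320138) = ((1/2)*(1/630)*966 + sqrt(1468))*(-34562597/8) = (23/30 + 2*sqrt(367))*(-34562597/8) = -794939731/240 - 34562597*sqrt(367)/4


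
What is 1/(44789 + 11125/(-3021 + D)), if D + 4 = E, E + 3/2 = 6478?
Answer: 6903/309200717 ≈ 2.2325e-5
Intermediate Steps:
E = 12953/2 (E = -3/2 + 6478 = 12953/2 ≈ 6476.5)
D = 12945/2 (D = -4 + 12953/2 = 12945/2 ≈ 6472.5)
1/(44789 + 11125/(-3021 + D)) = 1/(44789 + 11125/(-3021 + 12945/2)) = 1/(44789 + 11125/(6903/2)) = 1/(44789 + 11125*(2/6903)) = 1/(44789 + 22250/6903) = 1/(309200717/6903) = 6903/309200717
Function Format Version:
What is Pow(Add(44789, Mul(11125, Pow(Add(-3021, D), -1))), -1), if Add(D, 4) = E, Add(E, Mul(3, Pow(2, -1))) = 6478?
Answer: Rational(6903, 309200717) ≈ 2.2325e-5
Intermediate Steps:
E = Rational(12953, 2) (E = Add(Rational(-3, 2), 6478) = Rational(12953, 2) ≈ 6476.5)
D = Rational(12945, 2) (D = Add(-4, Rational(12953, 2)) = Rational(12945, 2) ≈ 6472.5)
Pow(Add(44789, Mul(11125, Pow(Add(-3021, D), -1))), -1) = Pow(Add(44789, Mul(11125, Pow(Add(-3021, Rational(12945, 2)), -1))), -1) = Pow(Add(44789, Mul(11125, Pow(Rational(6903, 2), -1))), -1) = Pow(Add(44789, Mul(11125, Rational(2, 6903))), -1) = Pow(Add(44789, Rational(22250, 6903)), -1) = Pow(Rational(309200717, 6903), -1) = Rational(6903, 309200717)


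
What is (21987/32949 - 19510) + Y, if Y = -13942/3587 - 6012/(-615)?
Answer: -7500638453161/384580205 ≈ -19503.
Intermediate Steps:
Y = 4330238/735335 (Y = -13942*1/3587 - 6012*(-1/615) = -13942/3587 + 2004/205 = 4330238/735335 ≈ 5.8888)
(21987/32949 - 19510) + Y = (21987/32949 - 19510) + 4330238/735335 = (21987*(1/32949) - 19510) + 4330238/735335 = (349/523 - 19510) + 4330238/735335 = -10203381/523 + 4330238/735335 = -7500638453161/384580205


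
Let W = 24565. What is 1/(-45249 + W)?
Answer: -1/20684 ≈ -4.8347e-5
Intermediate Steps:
1/(-45249 + W) = 1/(-45249 + 24565) = 1/(-20684) = -1/20684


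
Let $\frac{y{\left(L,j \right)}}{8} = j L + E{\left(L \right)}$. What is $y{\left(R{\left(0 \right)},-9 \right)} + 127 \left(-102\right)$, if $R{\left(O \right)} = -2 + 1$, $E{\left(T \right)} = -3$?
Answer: $-12906$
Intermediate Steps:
$R{\left(O \right)} = -1$
$y{\left(L,j \right)} = -24 + 8 L j$ ($y{\left(L,j \right)} = 8 \left(j L - 3\right) = 8 \left(L j - 3\right) = 8 \left(-3 + L j\right) = -24 + 8 L j$)
$y{\left(R{\left(0 \right)},-9 \right)} + 127 \left(-102\right) = \left(-24 + 8 \left(-1\right) \left(-9\right)\right) + 127 \left(-102\right) = \left(-24 + 72\right) - 12954 = 48 - 12954 = -12906$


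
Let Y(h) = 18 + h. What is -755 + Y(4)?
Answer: -733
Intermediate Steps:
-755 + Y(4) = -755 + (18 + 4) = -755 + 22 = -733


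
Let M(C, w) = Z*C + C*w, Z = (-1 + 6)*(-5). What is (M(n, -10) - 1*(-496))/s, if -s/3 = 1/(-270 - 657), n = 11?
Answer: 34299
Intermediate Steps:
s = 1/309 (s = -3/(-270 - 657) = -3/(-927) = -3*(-1/927) = 1/309 ≈ 0.0032362)
Z = -25 (Z = 5*(-5) = -25)
M(C, w) = -25*C + C*w
(M(n, -10) - 1*(-496))/s = (11*(-25 - 10) - 1*(-496))/(1/309) = (11*(-35) + 496)*309 = (-385 + 496)*309 = 111*309 = 34299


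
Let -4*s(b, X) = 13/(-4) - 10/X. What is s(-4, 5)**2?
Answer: 441/256 ≈ 1.7227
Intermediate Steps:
s(b, X) = 13/16 + 5/(2*X) (s(b, X) = -(13/(-4) - 10/X)/4 = -(13*(-1/4) - 10/X)/4 = -(-13/4 - 10/X)/4 = 13/16 + 5/(2*X))
s(-4, 5)**2 = ((1/16)*(40 + 13*5)/5)**2 = ((1/16)*(1/5)*(40 + 65))**2 = ((1/16)*(1/5)*105)**2 = (21/16)**2 = 441/256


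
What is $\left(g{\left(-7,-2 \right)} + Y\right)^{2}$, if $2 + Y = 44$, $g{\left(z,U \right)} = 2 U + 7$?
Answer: $2025$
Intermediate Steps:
$g{\left(z,U \right)} = 7 + 2 U$
$Y = 42$ ($Y = -2 + 44 = 42$)
$\left(g{\left(-7,-2 \right)} + Y\right)^{2} = \left(\left(7 + 2 \left(-2\right)\right) + 42\right)^{2} = \left(\left(7 - 4\right) + 42\right)^{2} = \left(3 + 42\right)^{2} = 45^{2} = 2025$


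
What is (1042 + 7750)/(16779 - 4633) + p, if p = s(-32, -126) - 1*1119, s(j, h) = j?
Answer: -6985627/6073 ≈ -1150.3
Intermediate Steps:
p = -1151 (p = -32 - 1*1119 = -32 - 1119 = -1151)
(1042 + 7750)/(16779 - 4633) + p = (1042 + 7750)/(16779 - 4633) - 1151 = 8792/12146 - 1151 = 8792*(1/12146) - 1151 = 4396/6073 - 1151 = -6985627/6073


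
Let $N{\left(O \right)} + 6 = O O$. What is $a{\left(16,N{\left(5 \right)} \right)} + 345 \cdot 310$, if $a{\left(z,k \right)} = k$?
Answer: $106969$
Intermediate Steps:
$N{\left(O \right)} = -6 + O^{2}$ ($N{\left(O \right)} = -6 + O O = -6 + O^{2}$)
$a{\left(16,N{\left(5 \right)} \right)} + 345 \cdot 310 = \left(-6 + 5^{2}\right) + 345 \cdot 310 = \left(-6 + 25\right) + 106950 = 19 + 106950 = 106969$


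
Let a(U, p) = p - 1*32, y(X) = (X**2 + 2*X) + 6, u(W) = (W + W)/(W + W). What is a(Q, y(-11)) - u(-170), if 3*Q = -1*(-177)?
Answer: 72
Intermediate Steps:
Q = 59 (Q = (-1*(-177))/3 = (1/3)*177 = 59)
u(W) = 1 (u(W) = (2*W)/((2*W)) = (2*W)*(1/(2*W)) = 1)
y(X) = 6 + X**2 + 2*X
a(U, p) = -32 + p (a(U, p) = p - 32 = -32 + p)
a(Q, y(-11)) - u(-170) = (-32 + (6 + (-11)**2 + 2*(-11))) - 1*1 = (-32 + (6 + 121 - 22)) - 1 = (-32 + 105) - 1 = 73 - 1 = 72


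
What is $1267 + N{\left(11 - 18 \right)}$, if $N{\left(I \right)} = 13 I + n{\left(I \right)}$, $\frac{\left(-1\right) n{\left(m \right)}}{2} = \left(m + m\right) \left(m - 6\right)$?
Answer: $812$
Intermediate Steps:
$n{\left(m \right)} = - 4 m \left(-6 + m\right)$ ($n{\left(m \right)} = - 2 \left(m + m\right) \left(m - 6\right) = - 2 \cdot 2 m \left(-6 + m\right) = - 4 m \left(-6 + m\right)$)
$N{\left(I \right)} = 13 I + 4 I \left(6 - I\right)$
$1267 + N{\left(11 - 18 \right)} = 1267 + \left(11 - 18\right) \left(37 - 4 \left(11 - 18\right)\right) = 1267 - 7 \left(37 - -28\right) = 1267 - 7 \left(37 + 28\right) = 1267 - 455 = 812$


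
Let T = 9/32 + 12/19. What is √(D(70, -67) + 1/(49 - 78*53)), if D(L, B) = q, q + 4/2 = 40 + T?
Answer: √41557955010/32680 ≈ 6.2380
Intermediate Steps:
T = 555/608 (T = 9*(1/32) + 12*(1/19) = 9/32 + 12/19 = 555/608 ≈ 0.91283)
q = 23659/608 (q = -2 + (40 + 555/608) = -2 + 24875/608 = 23659/608 ≈ 38.913)
D(L, B) = 23659/608
√(D(70, -67) + 1/(49 - 78*53)) = √(23659/608 + 1/(49 - 78*53)) = √(23659/608 + 1/(49 - 4134)) = √(23659/608 + 1/(-4085)) = √(23659/608 - 1/4085) = √(5086653/130720) = √41557955010/32680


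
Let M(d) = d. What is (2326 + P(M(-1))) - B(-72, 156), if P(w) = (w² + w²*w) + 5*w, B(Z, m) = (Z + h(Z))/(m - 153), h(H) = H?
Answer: 2369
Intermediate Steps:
B(Z, m) = 2*Z/(-153 + m) (B(Z, m) = (Z + Z)/(m - 153) = (2*Z)/(-153 + m) = 2*Z/(-153 + m))
P(w) = w² + w³ + 5*w (P(w) = (w² + w³) + 5*w = w² + w³ + 5*w)
(2326 + P(M(-1))) - B(-72, 156) = (2326 - (5 - 1 + (-1)²)) - 2*(-72)/(-153 + 156) = (2326 - (5 - 1 + 1)) - 2*(-72)/3 = (2326 - 1*5) - 2*(-72)/3 = (2326 - 5) - 1*(-48) = 2321 + 48 = 2369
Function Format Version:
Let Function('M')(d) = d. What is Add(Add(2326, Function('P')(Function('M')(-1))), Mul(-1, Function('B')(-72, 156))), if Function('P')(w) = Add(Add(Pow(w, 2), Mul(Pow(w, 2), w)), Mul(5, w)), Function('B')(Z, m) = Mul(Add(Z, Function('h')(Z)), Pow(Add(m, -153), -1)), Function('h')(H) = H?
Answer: 2369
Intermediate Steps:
Function('B')(Z, m) = Mul(2, Z, Pow(Add(-153, m), -1)) (Function('B')(Z, m) = Mul(Add(Z, Z), Pow(Add(m, -153), -1)) = Mul(Mul(2, Z), Pow(Add(-153, m), -1)) = Mul(2, Z, Pow(Add(-153, m), -1)))
Function('P')(w) = Add(Pow(w, 2), Pow(w, 3), Mul(5, w)) (Function('P')(w) = Add(Add(Pow(w, 2), Pow(w, 3)), Mul(5, w)) = Add(Pow(w, 2), Pow(w, 3), Mul(5, w)))
Add(Add(2326, Function('P')(Function('M')(-1))), Mul(-1, Function('B')(-72, 156))) = Add(Add(2326, Mul(-1, Add(5, -1, Pow(-1, 2)))), Mul(-1, Mul(2, -72, Pow(Add(-153, 156), -1)))) = Add(Add(2326, Mul(-1, Add(5, -1, 1))), Mul(-1, Mul(2, -72, Pow(3, -1)))) = Add(Add(2326, Mul(-1, 5)), Mul(-1, Mul(2, -72, Rational(1, 3)))) = Add(Add(2326, -5), Mul(-1, -48)) = Add(2321, 48) = 2369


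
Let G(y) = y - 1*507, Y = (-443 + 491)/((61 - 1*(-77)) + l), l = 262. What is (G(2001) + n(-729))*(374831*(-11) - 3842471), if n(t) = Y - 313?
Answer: -235208591136/25 ≈ -9.4083e+9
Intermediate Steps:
Y = 3/25 (Y = (-443 + 491)/((61 - 1*(-77)) + 262) = 48/((61 + 77) + 262) = 48/(138 + 262) = 48/400 = 48*(1/400) = 3/25 ≈ 0.12000)
G(y) = -507 + y (G(y) = y - 507 = -507 + y)
n(t) = -7822/25 (n(t) = 3/25 - 313 = -7822/25)
(G(2001) + n(-729))*(374831*(-11) - 3842471) = ((-507 + 2001) - 7822/25)*(374831*(-11) - 3842471) = (1494 - 7822/25)*(-4123141 - 3842471) = (29528/25)*(-7965612) = -235208591136/25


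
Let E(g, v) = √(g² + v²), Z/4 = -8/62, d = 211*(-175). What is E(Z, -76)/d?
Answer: -4*√346937/1144675 ≈ -0.0020583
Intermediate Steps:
d = -36925
Z = -16/31 (Z = 4*(-8/62) = 4*(-8*1/62) = 4*(-4/31) = -16/31 ≈ -0.51613)
E(Z, -76)/d = √((-16/31)² + (-76)²)/(-36925) = √(256/961 + 5776)*(-1/36925) = √(5550992/961)*(-1/36925) = (4*√346937/31)*(-1/36925) = -4*√346937/1144675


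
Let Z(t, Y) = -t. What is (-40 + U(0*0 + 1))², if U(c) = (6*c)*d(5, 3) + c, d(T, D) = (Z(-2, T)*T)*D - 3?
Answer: 15129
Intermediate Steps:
d(T, D) = -3 + 2*D*T (d(T, D) = ((-1*(-2))*T)*D - 3 = (2*T)*D - 3 = 2*D*T - 3 = -3 + 2*D*T)
U(c) = 163*c (U(c) = (6*c)*(-3 + 2*3*5) + c = (6*c)*(-3 + 30) + c = (6*c)*27 + c = 162*c + c = 163*c)
(-40 + U(0*0 + 1))² = (-40 + 163*(0*0 + 1))² = (-40 + 163*(0 + 1))² = (-40 + 163*1)² = (-40 + 163)² = 123² = 15129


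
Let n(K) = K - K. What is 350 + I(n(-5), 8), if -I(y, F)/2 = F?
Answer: 334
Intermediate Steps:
n(K) = 0
I(y, F) = -2*F
350 + I(n(-5), 8) = 350 - 2*8 = 350 - 16 = 334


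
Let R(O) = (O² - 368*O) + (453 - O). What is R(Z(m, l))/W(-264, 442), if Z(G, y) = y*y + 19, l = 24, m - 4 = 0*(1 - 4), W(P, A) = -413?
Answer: -134923/413 ≈ -326.69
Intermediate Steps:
m = 4 (m = 4 + 0*(1 - 4) = 4 + 0*(-3) = 4 + 0 = 4)
Z(G, y) = 19 + y² (Z(G, y) = y² + 19 = 19 + y²)
R(O) = 453 + O² - 369*O
R(Z(m, l))/W(-264, 442) = (453 + (19 + 24²)² - 369*(19 + 24²))/(-413) = (453 + (19 + 576)² - 369*(19 + 576))*(-1/413) = (453 + 595² - 369*595)*(-1/413) = (453 + 354025 - 219555)*(-1/413) = 134923*(-1/413) = -134923/413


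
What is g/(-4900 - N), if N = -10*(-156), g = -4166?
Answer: 2083/3230 ≈ 0.64489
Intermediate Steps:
N = 1560
g/(-4900 - N) = -4166/(-4900 - 1*1560) = -4166/(-4900 - 1560) = -4166/(-6460) = -4166*(-1/6460) = 2083/3230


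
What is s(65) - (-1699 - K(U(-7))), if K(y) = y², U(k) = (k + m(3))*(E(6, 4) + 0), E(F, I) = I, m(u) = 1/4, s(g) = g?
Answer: 2493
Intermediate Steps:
m(u) = ¼
U(k) = 1 + 4*k (U(k) = (k + ¼)*(4 + 0) = (¼ + k)*4 = 1 + 4*k)
s(65) - (-1699 - K(U(-7))) = 65 - (-1699 - (1 + 4*(-7))²) = 65 - (-1699 - (1 - 28)²) = 65 - (-1699 - 1*(-27)²) = 65 - (-1699 - 1*729) = 65 - (-1699 - 729) = 65 - 1*(-2428) = 65 + 2428 = 2493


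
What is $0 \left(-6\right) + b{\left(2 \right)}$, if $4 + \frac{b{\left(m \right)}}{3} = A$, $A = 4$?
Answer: $0$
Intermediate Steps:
$b{\left(m \right)} = 0$ ($b{\left(m \right)} = -12 + 3 \cdot 4 = -12 + 12 = 0$)
$0 \left(-6\right) + b{\left(2 \right)} = 0 \left(-6\right) + 0 = 0 + 0 = 0$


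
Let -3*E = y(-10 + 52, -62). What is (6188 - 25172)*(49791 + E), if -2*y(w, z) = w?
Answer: -945365232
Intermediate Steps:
y(w, z) = -w/2
E = 7 (E = -(-1)*(-10 + 52)/6 = -(-1)*42/6 = -1/3*(-21) = 7)
(6188 - 25172)*(49791 + E) = (6188 - 25172)*(49791 + 7) = -18984*49798 = -945365232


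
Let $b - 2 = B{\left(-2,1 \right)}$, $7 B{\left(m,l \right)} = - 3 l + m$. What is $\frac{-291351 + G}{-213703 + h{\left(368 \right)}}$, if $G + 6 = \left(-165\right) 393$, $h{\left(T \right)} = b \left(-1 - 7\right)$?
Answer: $\frac{2493414}{1495993} \approx 1.6667$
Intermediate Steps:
$B{\left(m,l \right)} = - \frac{3 l}{7} + \frac{m}{7}$ ($B{\left(m,l \right)} = \frac{- 3 l + m}{7} = \frac{m - 3 l}{7} = - \frac{3 l}{7} + \frac{m}{7}$)
$b = \frac{9}{7}$ ($b = 2 + \left(\left(- \frac{3}{7}\right) 1 + \frac{1}{7} \left(-2\right)\right) = 2 - \frac{5}{7} = \frac{9}{7} \approx 1.2857$)
$h{\left(T \right)} = - \frac{72}{7}$ ($h{\left(T \right)} = \frac{9 \left(-1 - 7\right)}{7} = \frac{9}{7} \left(-8\right) = - \frac{72}{7}$)
$G = -64851$ ($G = -6 - 64845 = -64851$)
$\frac{-291351 + G}{-213703 + h{\left(368 \right)}} = \frac{-291351 - 64851}{-213703 - \frac{72}{7}} = - \frac{356202}{- \frac{1495993}{7}} = \left(-356202\right) \left(- \frac{7}{1495993}\right) = \frac{2493414}{1495993}$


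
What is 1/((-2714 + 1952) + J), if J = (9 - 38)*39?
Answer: -1/1893 ≈ -0.00052826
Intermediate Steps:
J = -1131 (J = -29*39 = -1131)
1/((-2714 + 1952) + J) = 1/((-2714 + 1952) - 1131) = 1/(-762 - 1131) = 1/(-1893) = -1/1893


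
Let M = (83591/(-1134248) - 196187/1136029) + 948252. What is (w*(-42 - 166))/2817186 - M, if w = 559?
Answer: -1721102119349262723184429/1815026482040702856 ≈ -9.4825e+5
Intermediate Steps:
M = 1221859007136043869/1288538621192 (M = (83591*(-1/1134248) - 196187*1/1136029) + 948252 = (-83591/1134248 - 196187/1136029) + 948252 = -317486512515/1288538621192 + 948252 = 1221859007136043869/1288538621192 ≈ 9.4825e+5)
(w*(-42 - 166))/2817186 - M = (559*(-42 - 166))/2817186 - 1*1221859007136043869/1288538621192 = (559*(-208))*(1/2817186) - 1221859007136043869/1288538621192 = -116272*1/2817186 - 1221859007136043869/1288538621192 = -58136/1408593 - 1221859007136043869/1288538621192 = -1721102119349262723184429/1815026482040702856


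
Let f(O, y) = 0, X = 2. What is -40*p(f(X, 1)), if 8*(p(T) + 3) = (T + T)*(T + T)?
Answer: 120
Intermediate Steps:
p(T) = -3 + T²/2 (p(T) = -3 + ((T + T)*(T + T))/8 = -3 + ((2*T)*(2*T))/8 = -3 + (4*T²)/8 = -3 + T²/2)
-40*p(f(X, 1)) = -40*(-3 + (½)*0²) = -40*(-3 + (½)*0) = -40*(-3 + 0) = -40*(-3) = 120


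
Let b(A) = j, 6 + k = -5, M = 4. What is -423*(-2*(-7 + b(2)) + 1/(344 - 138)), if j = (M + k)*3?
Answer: -4880151/206 ≈ -23690.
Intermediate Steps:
k = -11 (k = -6 - 5 = -11)
j = -21 (j = (4 - 11)*3 = -7*3 = -21)
b(A) = -21
-423*(-2*(-7 + b(2)) + 1/(344 - 138)) = -423*(-2*(-7 - 21) + 1/(344 - 138)) = -423*(-2*(-28) + 1/206) = -423*(56 + 1/206) = -423*11537/206 = -4880151/206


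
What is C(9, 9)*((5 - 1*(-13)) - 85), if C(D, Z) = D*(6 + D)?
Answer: -9045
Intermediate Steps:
C(9, 9)*((5 - 1*(-13)) - 85) = (9*(6 + 9))*((5 - 1*(-13)) - 85) = (9*15)*((5 + 13) - 85) = 135*(18 - 85) = 135*(-67) = -9045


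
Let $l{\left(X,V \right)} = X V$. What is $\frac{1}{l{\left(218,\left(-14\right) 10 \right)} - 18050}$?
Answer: $- \frac{1}{48570} \approx -2.0589 \cdot 10^{-5}$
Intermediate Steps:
$l{\left(X,V \right)} = V X$
$\frac{1}{l{\left(218,\left(-14\right) 10 \right)} - 18050} = \frac{1}{\left(-14\right) 10 \cdot 218 - 18050} = \frac{1}{\left(-140\right) 218 - 18050} = \frac{1}{-30520 - 18050} = \frac{1}{-48570} = - \frac{1}{48570}$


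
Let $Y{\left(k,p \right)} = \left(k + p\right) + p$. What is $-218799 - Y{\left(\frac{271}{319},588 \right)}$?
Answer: $- \frac{70172296}{319} \approx -2.1998 \cdot 10^{5}$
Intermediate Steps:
$Y{\left(k,p \right)} = k + 2 p$
$-218799 - Y{\left(\frac{271}{319},588 \right)} = -218799 - \left(\frac{271}{319} + 2 \cdot 588\right) = -218799 - \left(271 \cdot \frac{1}{319} + 1176\right) = -218799 - \left(\frac{271}{319} + 1176\right) = -218799 - \frac{375415}{319} = - \frac{70172296}{319}$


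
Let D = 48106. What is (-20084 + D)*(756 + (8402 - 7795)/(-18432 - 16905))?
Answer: 748584331630/35337 ≈ 2.1184e+7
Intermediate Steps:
(-20084 + D)*(756 + (8402 - 7795)/(-18432 - 16905)) = (-20084 + 48106)*(756 + (8402 - 7795)/(-18432 - 16905)) = 28022*(756 + 607/(-35337)) = 28022*(756 + 607*(-1/35337)) = 28022*(756 - 607/35337) = 28022*(26714165/35337) = 748584331630/35337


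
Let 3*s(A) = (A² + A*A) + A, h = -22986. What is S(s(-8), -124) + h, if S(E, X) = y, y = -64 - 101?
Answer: -23151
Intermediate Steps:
y = -165
s(A) = A/3 + 2*A²/3 (s(A) = ((A² + A*A) + A)/3 = ((A² + A²) + A)/3 = (2*A² + A)/3 = (A + 2*A²)/3 = A/3 + 2*A²/3)
S(E, X) = -165
S(s(-8), -124) + h = -165 - 22986 = -23151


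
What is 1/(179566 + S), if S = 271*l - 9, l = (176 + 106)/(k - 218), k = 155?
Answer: 21/3745223 ≈ 5.6071e-6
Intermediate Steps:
l = -94/21 (l = (176 + 106)/(155 - 218) = 282/(-63) = 282*(-1/63) = -94/21 ≈ -4.4762)
S = -25663/21 (S = 271*(-94/21) - 9 = -25474/21 - 9 = -25663/21 ≈ -1222.0)
1/(179566 + S) = 1/(179566 - 25663/21) = 1/(3745223/21) = 21/3745223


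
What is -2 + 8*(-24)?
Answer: -194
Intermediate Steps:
-2 + 8*(-24) = -2 - 192 = -194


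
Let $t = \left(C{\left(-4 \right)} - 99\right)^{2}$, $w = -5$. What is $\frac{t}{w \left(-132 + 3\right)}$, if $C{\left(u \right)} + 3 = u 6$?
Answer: $\frac{5292}{215} \approx 24.614$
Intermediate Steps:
$C{\left(u \right)} = -3 + 6 u$ ($C{\left(u \right)} = -3 + u 6 = -3 + 6 u$)
$t = 15876$ ($t = \left(\left(-3 + 6 \left(-4\right)\right) - 99\right)^{2} = \left(\left(-3 - 24\right) - 99\right)^{2} = \left(-27 - 99\right)^{2} = \left(-126\right)^{2} = 15876$)
$\frac{t}{w \left(-132 + 3\right)} = \frac{15876}{\left(-5\right) \left(-132 + 3\right)} = \frac{15876}{\left(-5\right) \left(-129\right)} = \frac{15876}{645} = 15876 \cdot \frac{1}{645} = \frac{5292}{215}$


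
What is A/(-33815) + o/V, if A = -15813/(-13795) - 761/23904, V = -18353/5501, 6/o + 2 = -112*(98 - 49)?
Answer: 3677905245033199/12483563546058933600 ≈ 0.00029462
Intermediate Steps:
o = -1/915 (o = 6/(-2 - 112*(98 - 49)) = 6/(-2 - 112*49) = 6/(-2 - 5488) = 6/(-5490) = 6*(-1/5490) = -1/915 ≈ -0.0010929)
V = -18353/5501 (V = -18353*1/5501 = -18353/5501 ≈ -3.3363)
A = 367495957/329755680 (A = -15813*(-1/13795) - 761*1/23904 = 15813/13795 - 761/23904 = 367495957/329755680 ≈ 1.1144)
A/(-33815) + o/V = (367495957/329755680)/(-33815) - 1/(915*(-18353/5501)) = (367495957/329755680)*(-1/33815) - 1/915*(-5501/18353) = -367495957/11150688319200 + 5501/16792995 = 3677905245033199/12483563546058933600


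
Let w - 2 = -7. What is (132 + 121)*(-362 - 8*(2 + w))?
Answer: -85514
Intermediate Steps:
w = -5 (w = 2 - 7 = -5)
(132 + 121)*(-362 - 8*(2 + w)) = (132 + 121)*(-362 - 8*(2 - 5)) = 253*(-362 - 8*(-3)) = 253*(-362 + 24) = 253*(-338) = -85514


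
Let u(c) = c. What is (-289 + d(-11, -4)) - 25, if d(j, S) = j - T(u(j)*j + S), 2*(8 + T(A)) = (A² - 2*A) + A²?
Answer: -13889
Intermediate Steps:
T(A) = -8 + A² - A (T(A) = -8 + ((A² - 2*A) + A²)/2 = -8 + (-2*A + 2*A²)/2 = -8 + (A² - A) = -8 + A² - A)
d(j, S) = 8 + S + j + j² - (S + j²)² (d(j, S) = j - (-8 + (j*j + S)² - (j*j + S)) = j - (-8 + (j² + S)² - (j² + S)) = j - (-8 + (S + j²)² - (S + j²)) = j - (-8 + (S + j²)² + (-S - j²)) = j - (-8 + (S + j²)² - S - j²) = j + (8 + S + j² - (S + j²)²) = 8 + S + j + j² - (S + j²)²)
(-289 + d(-11, -4)) - 25 = (-289 + (8 - 4 - 11 + (-11)² - (-4 + (-11)²)²)) - 25 = (-289 + (8 - 4 - 11 + 121 - (-4 + 121)²)) - 25 = (-289 + (8 - 4 - 11 + 121 - 1*117²)) - 25 = (-289 + (8 - 4 - 11 + 121 - 1*13689)) - 25 = (-289 + (8 - 4 - 11 + 121 - 13689)) - 25 = (-289 - 13575) - 25 = -13864 - 25 = -13889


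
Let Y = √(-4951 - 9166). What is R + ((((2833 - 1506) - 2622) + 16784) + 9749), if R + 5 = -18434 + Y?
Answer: 6799 + I*√14117 ≈ 6799.0 + 118.81*I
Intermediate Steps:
Y = I*√14117 (Y = √(-14117) = I*√14117 ≈ 118.81*I)
R = -18439 + I*√14117 (R = -5 + (-18434 + I*√14117) = -18439 + I*√14117 ≈ -18439.0 + 118.81*I)
R + ((((2833 - 1506) - 2622) + 16784) + 9749) = (-18439 + I*√14117) + ((((2833 - 1506) - 2622) + 16784) + 9749) = (-18439 + I*√14117) + (((1327 - 2622) + 16784) + 9749) = (-18439 + I*√14117) + ((-1295 + 16784) + 9749) = (-18439 + I*√14117) + (15489 + 9749) = (-18439 + I*√14117) + 25238 = 6799 + I*√14117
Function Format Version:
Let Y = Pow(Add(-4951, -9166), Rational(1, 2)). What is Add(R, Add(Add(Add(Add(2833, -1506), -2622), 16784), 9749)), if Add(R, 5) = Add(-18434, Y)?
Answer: Add(6799, Mul(I, Pow(14117, Rational(1, 2)))) ≈ Add(6799.0, Mul(118.81, I))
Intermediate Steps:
Y = Mul(I, Pow(14117, Rational(1, 2))) (Y = Pow(-14117, Rational(1, 2)) = Mul(I, Pow(14117, Rational(1, 2))) ≈ Mul(118.81, I))
R = Add(-18439, Mul(I, Pow(14117, Rational(1, 2)))) (R = Add(-5, Add(-18434, Mul(I, Pow(14117, Rational(1, 2))))) = Add(-18439, Mul(I, Pow(14117, Rational(1, 2)))) ≈ Add(-18439., Mul(118.81, I)))
Add(R, Add(Add(Add(Add(2833, -1506), -2622), 16784), 9749)) = Add(Add(-18439, Mul(I, Pow(14117, Rational(1, 2)))), Add(Add(Add(Add(2833, -1506), -2622), 16784), 9749)) = Add(Add(-18439, Mul(I, Pow(14117, Rational(1, 2)))), Add(Add(Add(1327, -2622), 16784), 9749)) = Add(Add(-18439, Mul(I, Pow(14117, Rational(1, 2)))), Add(Add(-1295, 16784), 9749)) = Add(Add(-18439, Mul(I, Pow(14117, Rational(1, 2)))), Add(15489, 9749)) = Add(Add(-18439, Mul(I, Pow(14117, Rational(1, 2)))), 25238) = Add(6799, Mul(I, Pow(14117, Rational(1, 2))))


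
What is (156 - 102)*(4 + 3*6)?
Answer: 1188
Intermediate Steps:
(156 - 102)*(4 + 3*6) = 54*(4 + 18) = 54*22 = 1188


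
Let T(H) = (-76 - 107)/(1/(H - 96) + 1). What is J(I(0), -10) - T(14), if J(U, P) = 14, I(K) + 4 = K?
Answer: 5380/27 ≈ 199.26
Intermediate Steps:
I(K) = -4 + K
T(H) = -183/(1 + 1/(-96 + H)) (T(H) = -183/(1/(-96 + H) + 1) = -183/(1 + 1/(-96 + H)))
J(I(0), -10) - T(14) = 14 - 183*(96 - 1*14)/(-95 + 14) = 14 - 183*(96 - 14)/(-81) = 14 - 183*(-1)*82/81 = 14 - 1*(-5002/27) = 14 + 5002/27 = 5380/27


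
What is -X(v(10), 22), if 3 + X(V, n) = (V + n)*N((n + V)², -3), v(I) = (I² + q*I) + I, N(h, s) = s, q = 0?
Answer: 399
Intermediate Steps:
v(I) = I + I² (v(I) = (I² + 0*I) + I = (I² + 0) + I = I² + I = I + I²)
X(V, n) = -3 - 3*V - 3*n (X(V, n) = -3 + (V + n)*(-3) = -3 + (-3*V - 3*n) = -3 - 3*V - 3*n)
-X(v(10), 22) = -(-3 - 30*(1 + 10) - 3*22) = -(-3 - 30*11 - 66) = -(-3 - 3*110 - 66) = -(-3 - 330 - 66) = -1*(-399) = 399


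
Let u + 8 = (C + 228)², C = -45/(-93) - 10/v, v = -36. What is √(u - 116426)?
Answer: 5*I*√798363551/558 ≈ 253.18*I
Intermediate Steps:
C = 425/558 (C = -45/(-93) - 10/(-36) = -45*(-1/93) - 10*(-1/36) = 15/31 + 5/18 = 425/558 ≈ 0.76165)
u = 16291776289/311364 (u = -8 + (425/558 + 228)² = -8 + (127649/558)² = -8 + 16294267201/311364 = 16291776289/311364 ≈ 52324.)
√(u - 116426) = √(16291776289/311364 - 116426) = √(-19959088775/311364) = 5*I*√798363551/558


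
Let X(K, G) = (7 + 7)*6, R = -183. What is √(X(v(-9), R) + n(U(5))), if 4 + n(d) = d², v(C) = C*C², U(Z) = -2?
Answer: 2*√21 ≈ 9.1651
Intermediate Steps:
v(C) = C³
n(d) = -4 + d²
X(K, G) = 84 (X(K, G) = 14*6 = 84)
√(X(v(-9), R) + n(U(5))) = √(84 + (-4 + (-2)²)) = √(84 + (-4 + 4)) = √(84 + 0) = √84 = 2*√21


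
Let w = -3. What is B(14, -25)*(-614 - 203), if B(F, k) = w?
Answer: 2451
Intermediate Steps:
B(F, k) = -3
B(14, -25)*(-614 - 203) = -3*(-614 - 203) = -3*(-817) = 2451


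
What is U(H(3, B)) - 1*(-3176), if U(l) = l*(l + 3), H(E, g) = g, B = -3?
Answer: 3176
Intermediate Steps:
U(l) = l*(3 + l)
U(H(3, B)) - 1*(-3176) = -3*(3 - 3) - 1*(-3176) = -3*0 + 3176 = 0 + 3176 = 3176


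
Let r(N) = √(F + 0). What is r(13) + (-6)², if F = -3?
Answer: 36 + I*√3 ≈ 36.0 + 1.732*I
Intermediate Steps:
r(N) = I*√3 (r(N) = √(-3 + 0) = √(-3) = I*√3)
r(13) + (-6)² = I*√3 + (-6)² = I*√3 + 36 = 36 + I*√3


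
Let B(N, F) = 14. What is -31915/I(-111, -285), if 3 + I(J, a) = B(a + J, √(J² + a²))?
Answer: -31915/11 ≈ -2901.4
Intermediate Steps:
I(J, a) = 11 (I(J, a) = -3 + 14 = 11)
-31915/I(-111, -285) = -31915/11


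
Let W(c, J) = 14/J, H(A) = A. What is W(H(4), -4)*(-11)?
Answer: 77/2 ≈ 38.500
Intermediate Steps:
W(H(4), -4)*(-11) = (14/(-4))*(-11) = (14*(-¼))*(-11) = -7/2*(-11) = 77/2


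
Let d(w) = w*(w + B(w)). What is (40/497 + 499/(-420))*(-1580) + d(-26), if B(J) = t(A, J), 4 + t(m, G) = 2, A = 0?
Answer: 3694739/1491 ≈ 2478.0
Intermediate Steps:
t(m, G) = -2 (t(m, G) = -4 + 2 = -2)
B(J) = -2
d(w) = w*(-2 + w) (d(w) = w*(w - 2) = w*(-2 + w))
(40/497 + 499/(-420))*(-1580) + d(-26) = (40/497 + 499/(-420))*(-1580) - 26*(-2 - 26) = (40*(1/497) + 499*(-1/420))*(-1580) - 26*(-28) = (40/497 - 499/420)*(-1580) + 728 = -33029/29820*(-1580) + 728 = 2609291/1491 + 728 = 3694739/1491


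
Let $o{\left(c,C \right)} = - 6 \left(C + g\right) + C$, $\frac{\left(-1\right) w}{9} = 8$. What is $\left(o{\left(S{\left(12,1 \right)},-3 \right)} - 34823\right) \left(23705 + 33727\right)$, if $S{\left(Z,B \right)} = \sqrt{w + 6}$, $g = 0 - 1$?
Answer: $-1998748464$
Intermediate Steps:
$g = -1$
$w = -72$ ($w = \left(-9\right) 8 = -72$)
$S{\left(Z,B \right)} = i \sqrt{66}$ ($S{\left(Z,B \right)} = \sqrt{-72 + 6} = \sqrt{-66} = i \sqrt{66}$)
$o{\left(c,C \right)} = 6 - 5 C$ ($o{\left(c,C \right)} = - 6 \left(C - 1\right) + C = - 6 \left(-1 + C\right) + C = \left(6 - 6 C\right) + C = 6 - 5 C$)
$\left(o{\left(S{\left(12,1 \right)},-3 \right)} - 34823\right) \left(23705 + 33727\right) = \left(\left(6 - -15\right) - 34823\right) \left(23705 + 33727\right) = \left(\left(6 + 15\right) - 34823\right) 57432 = \left(21 - 34823\right) 57432 = \left(-34802\right) 57432 = -1998748464$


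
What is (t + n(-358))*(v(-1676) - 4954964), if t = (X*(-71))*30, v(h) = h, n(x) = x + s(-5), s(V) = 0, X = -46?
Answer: -483877110080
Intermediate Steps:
n(x) = x (n(x) = x + 0 = x)
t = 97980 (t = -46*(-71)*30 = 3266*30 = 97980)
(t + n(-358))*(v(-1676) - 4954964) = (97980 - 358)*(-1676 - 4954964) = 97622*(-4956640) = -483877110080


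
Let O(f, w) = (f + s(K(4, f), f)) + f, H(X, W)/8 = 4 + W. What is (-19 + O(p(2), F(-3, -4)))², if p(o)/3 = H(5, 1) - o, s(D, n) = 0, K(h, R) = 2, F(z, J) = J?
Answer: 43681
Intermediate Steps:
H(X, W) = 32 + 8*W (H(X, W) = 8*(4 + W) = 32 + 8*W)
p(o) = 120 - 3*o (p(o) = 3*((32 + 8*1) - o) = 3*((32 + 8) - o) = 3*(40 - o) = 120 - 3*o)
O(f, w) = 2*f (O(f, w) = (f + 0) + f = f + f = 2*f)
(-19 + O(p(2), F(-3, -4)))² = (-19 + 2*(120 - 3*2))² = (-19 + 2*(120 - 6))² = (-19 + 2*114)² = (-19 + 228)² = 209² = 43681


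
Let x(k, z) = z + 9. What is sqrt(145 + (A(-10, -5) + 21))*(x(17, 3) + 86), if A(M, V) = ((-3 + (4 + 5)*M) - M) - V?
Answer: 196*sqrt(22) ≈ 919.32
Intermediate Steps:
x(k, z) = 9 + z
A(M, V) = -3 - V + 8*M (A(M, V) = ((-3 + 9*M) - M) - V = (-3 + 8*M) - V = -3 - V + 8*M)
sqrt(145 + (A(-10, -5) + 21))*(x(17, 3) + 86) = sqrt(145 + ((-3 - 1*(-5) + 8*(-10)) + 21))*((9 + 3) + 86) = sqrt(145 + ((-3 + 5 - 80) + 21))*(12 + 86) = sqrt(145 + (-78 + 21))*98 = sqrt(145 - 57)*98 = sqrt(88)*98 = (2*sqrt(22))*98 = 196*sqrt(22)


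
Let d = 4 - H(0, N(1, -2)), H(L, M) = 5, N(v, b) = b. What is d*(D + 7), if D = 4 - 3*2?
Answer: -5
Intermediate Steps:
d = -1 (d = 4 - 1*5 = 4 - 5 = -1)
D = -2 (D = 4 - 6 = -2)
d*(D + 7) = -(-2 + 7) = -1*5 = -5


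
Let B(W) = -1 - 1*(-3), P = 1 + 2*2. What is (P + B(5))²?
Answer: 49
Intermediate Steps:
P = 5 (P = 1 + 4 = 5)
B(W) = 2 (B(W) = -1 + 3 = 2)
(P + B(5))² = (5 + 2)² = 7² = 49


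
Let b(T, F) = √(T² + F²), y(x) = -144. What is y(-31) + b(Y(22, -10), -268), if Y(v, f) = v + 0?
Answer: -144 + 2*√18077 ≈ 124.90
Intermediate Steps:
Y(v, f) = v
b(T, F) = √(F² + T²)
y(-31) + b(Y(22, -10), -268) = -144 + √((-268)² + 22²) = -144 + √(71824 + 484) = -144 + √72308 = -144 + 2*√18077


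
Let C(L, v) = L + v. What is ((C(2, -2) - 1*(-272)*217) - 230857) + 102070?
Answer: -69763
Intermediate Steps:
((C(2, -2) - 1*(-272)*217) - 230857) + 102070 = (((2 - 2) - 1*(-272)*217) - 230857) + 102070 = ((0 + 272*217) - 230857) + 102070 = ((0 + 59024) - 230857) + 102070 = (59024 - 230857) + 102070 = -171833 + 102070 = -69763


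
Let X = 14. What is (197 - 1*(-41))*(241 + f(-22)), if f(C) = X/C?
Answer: 629272/11 ≈ 57207.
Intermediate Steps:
f(C) = 14/C
(197 - 1*(-41))*(241 + f(-22)) = (197 - 1*(-41))*(241 + 14/(-22)) = (197 + 41)*(241 + 14*(-1/22)) = 238*(241 - 7/11) = 238*(2644/11) = 629272/11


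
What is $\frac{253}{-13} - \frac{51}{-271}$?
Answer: $- \frac{67900}{3523} \approx -19.273$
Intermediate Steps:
$\frac{253}{-13} - \frac{51}{-271} = 253 \left(- \frac{1}{13}\right) - - \frac{51}{271} = - \frac{253}{13} + \frac{51}{271} = - \frac{67900}{3523}$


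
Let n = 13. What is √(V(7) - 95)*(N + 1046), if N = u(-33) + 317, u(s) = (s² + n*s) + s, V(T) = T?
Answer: 3980*I*√22 ≈ 18668.0*I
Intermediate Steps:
u(s) = s² + 14*s (u(s) = (s² + 13*s) + s = s² + 14*s)
N = 944 (N = -33*(14 - 33) + 317 = -33*(-19) + 317 = 627 + 317 = 944)
√(V(7) - 95)*(N + 1046) = √(7 - 95)*(944 + 1046) = √(-88)*1990 = (2*I*√22)*1990 = 3980*I*√22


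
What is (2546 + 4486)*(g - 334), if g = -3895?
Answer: -29738328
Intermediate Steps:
(2546 + 4486)*(g - 334) = (2546 + 4486)*(-3895 - 334) = 7032*(-4229) = -29738328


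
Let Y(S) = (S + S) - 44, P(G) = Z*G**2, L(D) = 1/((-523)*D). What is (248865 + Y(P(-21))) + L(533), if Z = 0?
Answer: 69361093138/278759 ≈ 2.4882e+5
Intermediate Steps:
L(D) = -1/(523*D)
P(G) = 0 (P(G) = 0*G**2 = 0)
Y(S) = -44 + 2*S (Y(S) = 2*S - 44 = -44 + 2*S)
(248865 + Y(P(-21))) + L(533) = (248865 + (-44 + 2*0)) - 1/523/533 = (248865 + (-44 + 0)) - 1/523*1/533 = (248865 - 44) - 1/278759 = 248821 - 1/278759 = 69361093138/278759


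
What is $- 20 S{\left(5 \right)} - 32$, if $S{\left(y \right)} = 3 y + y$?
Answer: $-432$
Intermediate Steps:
$S{\left(y \right)} = 4 y$
$- 20 S{\left(5 \right)} - 32 = - 20 \cdot 4 \cdot 5 - 32 = \left(-20\right) 20 - 32 = -400 - 32 = -432$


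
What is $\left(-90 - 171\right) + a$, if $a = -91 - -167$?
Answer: $-185$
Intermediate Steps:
$a = 76$ ($a = -91 + 167 = 76$)
$\left(-90 - 171\right) + a = \left(-90 - 171\right) + 76 = -261 + 76 = -185$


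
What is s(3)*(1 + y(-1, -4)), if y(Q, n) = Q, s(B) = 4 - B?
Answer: 0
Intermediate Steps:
s(3)*(1 + y(-1, -4)) = (4 - 1*3)*(1 - 1) = (4 - 3)*0 = 1*0 = 0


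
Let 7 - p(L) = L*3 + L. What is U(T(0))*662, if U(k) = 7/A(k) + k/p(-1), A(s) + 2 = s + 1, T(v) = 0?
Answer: -4634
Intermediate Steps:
A(s) = -1 + s (A(s) = -2 + (s + 1) = -2 + (1 + s) = -1 + s)
p(L) = 7 - 4*L (p(L) = 7 - (L*3 + L) = 7 - (3*L + L) = 7 - 4*L)
U(k) = 7/(-1 + k) + k/11 (U(k) = 7/(-1 + k) + k/(7 - 4*(-1)) = 7/(-1 + k) + k/(7 + 4) = 7/(-1 + k) + k/11)
U(T(0))*662 = ((77 + 0*(-1 + 0))/(11*(-1 + 0)))*662 = ((1/11)*(77 + 0*(-1))/(-1))*662 = ((1/11)*(-1)*(77 + 0))*662 = ((1/11)*(-1)*77)*662 = -7*662 = -4634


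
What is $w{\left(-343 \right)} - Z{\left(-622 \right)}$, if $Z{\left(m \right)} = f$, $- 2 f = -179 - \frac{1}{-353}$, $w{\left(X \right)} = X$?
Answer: $- \frac{152672}{353} \approx -432.5$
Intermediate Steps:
$f = \frac{31593}{353}$ ($f = - \frac{-179 - \frac{1}{-353}}{2} = - \frac{-179 - - \frac{1}{353}}{2} = - \frac{-179 + \frac{1}{353}}{2} = \left(- \frac{1}{2}\right) \left(- \frac{63186}{353}\right) = \frac{31593}{353} \approx 89.499$)
$Z{\left(m \right)} = \frac{31593}{353}$
$w{\left(-343 \right)} - Z{\left(-622 \right)} = -343 - \frac{31593}{353} = - \frac{152672}{353}$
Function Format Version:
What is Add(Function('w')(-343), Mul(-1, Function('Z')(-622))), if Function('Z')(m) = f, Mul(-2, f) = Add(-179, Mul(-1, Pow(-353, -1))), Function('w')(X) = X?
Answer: Rational(-152672, 353) ≈ -432.50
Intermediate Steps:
f = Rational(31593, 353) (f = Mul(Rational(-1, 2), Add(-179, Mul(-1, Pow(-353, -1)))) = Mul(Rational(-1, 2), Add(-179, Mul(-1, Rational(-1, 353)))) = Mul(Rational(-1, 2), Add(-179, Rational(1, 353))) = Mul(Rational(-1, 2), Rational(-63186, 353)) = Rational(31593, 353) ≈ 89.499)
Function('Z')(m) = Rational(31593, 353)
Add(Function('w')(-343), Mul(-1, Function('Z')(-622))) = Add(-343, Mul(-1, Rational(31593, 353))) = Add(-343, Rational(-31593, 353)) = Rational(-152672, 353)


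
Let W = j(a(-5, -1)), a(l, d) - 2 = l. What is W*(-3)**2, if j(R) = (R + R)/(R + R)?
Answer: 9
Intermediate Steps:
a(l, d) = 2 + l
j(R) = 1 (j(R) = (2*R)/((2*R)) = (2*R)*(1/(2*R)) = 1)
W = 1
W*(-3)**2 = 1*(-3)**2 = 1*9 = 9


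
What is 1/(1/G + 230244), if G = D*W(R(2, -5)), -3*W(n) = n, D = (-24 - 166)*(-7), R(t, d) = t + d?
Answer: 1330/306224521 ≈ 4.3432e-6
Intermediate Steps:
R(t, d) = d + t
D = 1330 (D = -190*(-7) = 1330)
W(n) = -n/3
G = 1330 (G = 1330*(-(-5 + 2)/3) = 1330*(-⅓*(-3)) = 1330*1 = 1330)
1/(1/G + 230244) = 1/(1/1330 + 230244) = 1/(306224521/1330) = 1330/306224521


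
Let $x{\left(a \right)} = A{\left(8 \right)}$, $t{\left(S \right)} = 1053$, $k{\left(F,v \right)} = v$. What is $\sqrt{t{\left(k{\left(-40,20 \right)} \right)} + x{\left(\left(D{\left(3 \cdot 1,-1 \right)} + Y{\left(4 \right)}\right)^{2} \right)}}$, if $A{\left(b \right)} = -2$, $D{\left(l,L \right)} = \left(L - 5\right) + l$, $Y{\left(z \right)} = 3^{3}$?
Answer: $\sqrt{1051} \approx 32.419$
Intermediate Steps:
$Y{\left(z \right)} = 27$
$D{\left(l,L \right)} = -5 + L + l$ ($D{\left(l,L \right)} = \left(-5 + L\right) + l = -5 + L + l$)
$x{\left(a \right)} = -2$
$\sqrt{t{\left(k{\left(-40,20 \right)} \right)} + x{\left(\left(D{\left(3 \cdot 1,-1 \right)} + Y{\left(4 \right)}\right)^{2} \right)}} = \sqrt{1053 - 2} = \sqrt{1051}$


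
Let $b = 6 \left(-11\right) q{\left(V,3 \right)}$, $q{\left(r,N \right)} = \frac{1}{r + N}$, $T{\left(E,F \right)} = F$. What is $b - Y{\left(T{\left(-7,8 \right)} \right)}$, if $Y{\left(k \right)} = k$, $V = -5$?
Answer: $25$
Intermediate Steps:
$q{\left(r,N \right)} = \frac{1}{N + r}$
$b = 33$ ($b = \frac{6 \left(-11\right)}{3 - 5} = - \frac{66}{-2} = \left(-66\right) \left(- \frac{1}{2}\right) = 33$)
$b - Y{\left(T{\left(-7,8 \right)} \right)} = 33 - 8 = 25$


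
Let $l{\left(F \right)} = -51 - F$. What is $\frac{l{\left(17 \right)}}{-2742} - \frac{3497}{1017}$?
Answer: $- \frac{1586603}{464769} \approx -3.4137$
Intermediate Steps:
$\frac{l{\left(17 \right)}}{-2742} - \frac{3497}{1017} = \frac{-51 - 17}{-2742} - \frac{3497}{1017} = \left(-51 - 17\right) \left(- \frac{1}{2742}\right) - \frac{3497}{1017} = \left(-68\right) \left(- \frac{1}{2742}\right) - \frac{3497}{1017} = \frac{34}{1371} - \frac{3497}{1017} = - \frac{1586603}{464769}$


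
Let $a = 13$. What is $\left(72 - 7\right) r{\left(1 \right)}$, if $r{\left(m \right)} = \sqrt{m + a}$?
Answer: $65 \sqrt{14} \approx 243.21$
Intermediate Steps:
$r{\left(m \right)} = \sqrt{13 + m}$ ($r{\left(m \right)} = \sqrt{m + 13} = \sqrt{13 + m}$)
$\left(72 - 7\right) r{\left(1 \right)} = \left(72 - 7\right) \sqrt{13 + 1} = 65 \sqrt{14}$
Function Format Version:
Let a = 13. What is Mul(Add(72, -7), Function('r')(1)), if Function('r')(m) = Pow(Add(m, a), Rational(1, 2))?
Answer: Mul(65, Pow(14, Rational(1, 2))) ≈ 243.21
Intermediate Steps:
Function('r')(m) = Pow(Add(13, m), Rational(1, 2)) (Function('r')(m) = Pow(Add(m, 13), Rational(1, 2)) = Pow(Add(13, m), Rational(1, 2)))
Mul(Add(72, -7), Function('r')(1)) = Mul(Add(72, -7), Pow(Add(13, 1), Rational(1, 2))) = Mul(65, Pow(14, Rational(1, 2)))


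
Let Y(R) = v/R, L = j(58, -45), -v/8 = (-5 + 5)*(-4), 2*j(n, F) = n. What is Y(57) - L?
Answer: -29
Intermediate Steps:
j(n, F) = n/2
v = 0 (v = -8*(-5 + 5)*(-4) = -0*(-4) = -8*0 = 0)
L = 29 (L = (½)*58 = 29)
Y(R) = 0 (Y(R) = 0/R = 0)
Y(57) - L = 0 - 1*29 = 0 - 29 = -29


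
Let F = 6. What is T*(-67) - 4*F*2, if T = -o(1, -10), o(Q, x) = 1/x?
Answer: -547/10 ≈ -54.700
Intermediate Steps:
T = ⅒ (T = -1/(-10) = -1*(-⅒) = ⅒ ≈ 0.10000)
T*(-67) - 4*F*2 = (⅒)*(-67) - 4*6*2 = -67/10 - 24*2 = -67/10 - 48 = -547/10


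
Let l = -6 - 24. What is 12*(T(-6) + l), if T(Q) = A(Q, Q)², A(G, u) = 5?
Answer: -60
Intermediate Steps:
T(Q) = 25 (T(Q) = 5² = 25)
l = -30
12*(T(-6) + l) = 12*(25 - 30) = 12*(-5) = -60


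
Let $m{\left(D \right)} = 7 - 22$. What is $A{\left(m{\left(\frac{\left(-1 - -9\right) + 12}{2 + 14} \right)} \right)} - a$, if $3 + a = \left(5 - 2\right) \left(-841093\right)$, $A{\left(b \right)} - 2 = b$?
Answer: $2523269$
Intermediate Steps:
$m{\left(D \right)} = -15$ ($m{\left(D \right)} = 7 - 22 = -15$)
$A{\left(b \right)} = 2 + b$
$a = -2523282$ ($a = -3 + \left(5 - 2\right) \left(-841093\right) = -3 + 3 \left(-841093\right) = -3 - 2523279 = -2523282$)
$A{\left(m{\left(\frac{\left(-1 - -9\right) + 12}{2 + 14} \right)} \right)} - a = \left(2 - 15\right) - -2523282 = -13 + 2523282 = 2523269$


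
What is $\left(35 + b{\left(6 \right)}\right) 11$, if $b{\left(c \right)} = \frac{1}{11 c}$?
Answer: $\frac{2311}{6} \approx 385.17$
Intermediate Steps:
$b{\left(c \right)} = \frac{1}{11 c}$
$\left(35 + b{\left(6 \right)}\right) 11 = \left(35 + \frac{1}{11 \cdot 6}\right) 11 = \left(35 + \frac{1}{11} \cdot \frac{1}{6}\right) 11 = \left(35 + \frac{1}{66}\right) 11 = \frac{2311}{66} \cdot 11 = \frac{2311}{6}$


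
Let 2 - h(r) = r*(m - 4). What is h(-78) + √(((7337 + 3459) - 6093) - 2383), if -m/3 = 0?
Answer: -310 + 4*√145 ≈ -261.83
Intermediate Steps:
m = 0 (m = -3*0 = 0)
h(r) = 2 + 4*r (h(r) = 2 - r*(0 - 4) = 2 - r*(-4) = 2 - (-4)*r = 2 + 4*r)
h(-78) + √(((7337 + 3459) - 6093) - 2383) = (2 + 4*(-78)) + √(((7337 + 3459) - 6093) - 2383) = (2 - 312) + √((10796 - 6093) - 2383) = -310 + √(4703 - 2383) = -310 + √2320 = -310 + 4*√145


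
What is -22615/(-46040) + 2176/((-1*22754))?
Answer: 41439867/104759416 ≈ 0.39557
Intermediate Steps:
-22615/(-46040) + 2176/((-1*22754)) = -22615*(-1/46040) + 2176/(-22754) = 4523/9208 + 2176*(-1/22754) = 4523/9208 - 1088/11377 = 41439867/104759416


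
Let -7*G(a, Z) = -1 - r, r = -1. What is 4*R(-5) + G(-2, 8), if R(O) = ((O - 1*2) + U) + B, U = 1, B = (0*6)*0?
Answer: -24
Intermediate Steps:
B = 0 (B = 0*0 = 0)
R(O) = -1 + O (R(O) = ((O - 1*2) + 1) + 0 = ((O - 2) + 1) + 0 = ((-2 + O) + 1) + 0 = (-1 + O) + 0 = -1 + O)
G(a, Z) = 0 (G(a, Z) = -(-1 - 1*(-1))/7 = -(-1 + 1)/7 = -⅐*0 = 0)
4*R(-5) + G(-2, 8) = 4*(-1 - 5) + 0 = 4*(-6) + 0 = -24 + 0 = -24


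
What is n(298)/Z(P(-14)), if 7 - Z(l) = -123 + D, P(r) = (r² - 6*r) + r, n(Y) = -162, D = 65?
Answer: -162/65 ≈ -2.4923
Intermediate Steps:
P(r) = r² - 5*r
Z(l) = 65 (Z(l) = 7 - (-123 + 65) = 7 - 1*(-58) = 7 + 58 = 65)
n(298)/Z(P(-14)) = -162/65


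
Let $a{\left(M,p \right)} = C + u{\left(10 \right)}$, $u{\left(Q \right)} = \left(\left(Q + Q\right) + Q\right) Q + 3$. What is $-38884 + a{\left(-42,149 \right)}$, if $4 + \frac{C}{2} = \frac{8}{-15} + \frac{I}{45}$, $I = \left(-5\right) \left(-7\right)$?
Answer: $- \frac{1736483}{45} \approx -38589.0$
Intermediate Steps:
$I = 35$
$C = - \frac{338}{45}$ ($C = -8 + 2 \left(\frac{8}{-15} + \frac{35}{45}\right) = -8 + 2 \left(8 \left(- \frac{1}{15}\right) + 35 \cdot \frac{1}{45}\right) = -8 + 2 \left(- \frac{8}{15} + \frac{7}{9}\right) = -8 + 2 \cdot \frac{11}{45} = -8 + \frac{22}{45} = - \frac{338}{45} \approx -7.5111$)
$u{\left(Q \right)} = 3 + 3 Q^{2}$ ($u{\left(Q \right)} = \left(2 Q + Q\right) Q + 3 = 3 Q Q + 3 = 3 Q^{2} + 3 = 3 + 3 Q^{2}$)
$a{\left(M,p \right)} = \frac{13297}{45}$ ($a{\left(M,p \right)} = - \frac{338}{45} + \left(3 + 3 \cdot 10^{2}\right) = - \frac{338}{45} + \left(3 + 3 \cdot 100\right) = - \frac{338}{45} + \left(3 + 300\right) = - \frac{338}{45} + 303 = \frac{13297}{45}$)
$-38884 + a{\left(-42,149 \right)} = -38884 + \frac{13297}{45} = - \frac{1736483}{45}$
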